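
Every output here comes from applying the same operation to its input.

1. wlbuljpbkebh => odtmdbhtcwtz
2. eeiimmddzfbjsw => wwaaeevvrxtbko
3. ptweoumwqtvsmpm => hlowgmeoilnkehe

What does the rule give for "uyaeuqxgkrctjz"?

Looking at the pairs, the operation is to shift every letter 8 places backward in the alphabet (wrapping around).
Applying that to "uyaeuqxgkrctjz" gives "mqswmipycjulbr".

mqswmipycjulbr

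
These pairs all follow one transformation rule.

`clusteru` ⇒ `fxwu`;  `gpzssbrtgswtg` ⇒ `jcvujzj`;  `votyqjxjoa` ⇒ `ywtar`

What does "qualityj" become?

The pattern: keep every other character starting from the first (positions 1st, 3rd, 5th, ...), then shift every letter 3 places forward in the alphabet (wrapping around).
For "qualityj", step one produces "qaiy"; step two turns that into "tdlb".

tdlb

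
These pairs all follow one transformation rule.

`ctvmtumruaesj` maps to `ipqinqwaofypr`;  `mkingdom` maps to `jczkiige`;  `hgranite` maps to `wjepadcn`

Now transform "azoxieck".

teaygwvk

The pattern: shift every letter 4 places backward in the alphabet (wrapping around), then move the first 3 characters to the end (rotate left by 3).
For "azoxieck", step one produces "wvkteayg"; step two turns that into "teaygwvk".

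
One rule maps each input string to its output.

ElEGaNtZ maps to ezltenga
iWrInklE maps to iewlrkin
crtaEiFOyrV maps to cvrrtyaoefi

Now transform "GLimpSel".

glleismp

The rule is to take characters alternately from the front and the back (1st, last, 2nd, 2nd-last, ...), then convert every letter to lowercase.
On "GLimpSel": the first step gives "GlLeiSmp", and the second then gives "glleismp".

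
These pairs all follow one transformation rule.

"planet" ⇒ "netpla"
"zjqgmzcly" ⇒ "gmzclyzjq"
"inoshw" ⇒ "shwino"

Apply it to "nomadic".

adicnom

What's happening: move the first 3 characters to the end (rotate left by 3).
For "nomadic" the result is "adicnom".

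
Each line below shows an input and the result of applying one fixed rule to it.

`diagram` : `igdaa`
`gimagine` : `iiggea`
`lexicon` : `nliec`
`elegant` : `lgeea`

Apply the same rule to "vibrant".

In each case the input is transformed by: sort the characters into reverse alphabetical order, then delete the first 2 characters.
Applying both steps to "vibrant": "vtrniba", then "rniba".

rniba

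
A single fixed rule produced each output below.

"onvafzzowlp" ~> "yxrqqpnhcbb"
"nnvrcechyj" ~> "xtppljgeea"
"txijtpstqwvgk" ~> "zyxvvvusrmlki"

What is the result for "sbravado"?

xutqfdcc

Rule — shift every letter 2 places forward in the alphabet (wrapping around), then sort the characters into reverse alphabetical order.
Doing the same to "sbravado": "xutqfdcc".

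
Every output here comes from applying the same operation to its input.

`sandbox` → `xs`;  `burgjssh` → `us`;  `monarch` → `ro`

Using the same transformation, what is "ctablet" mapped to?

The pattern: sort the characters into reverse alphabetical order, then keep only the first 2 characters.
"ctablet" → "ttlecba" → "tt".

tt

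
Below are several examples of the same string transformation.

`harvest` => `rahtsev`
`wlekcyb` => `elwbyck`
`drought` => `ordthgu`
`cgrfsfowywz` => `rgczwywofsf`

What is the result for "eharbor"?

The transformation: reverse the string, then move the last 3 characters to the front (rotate right by 3).
On "eharbor" that produces "aherobr".

aherobr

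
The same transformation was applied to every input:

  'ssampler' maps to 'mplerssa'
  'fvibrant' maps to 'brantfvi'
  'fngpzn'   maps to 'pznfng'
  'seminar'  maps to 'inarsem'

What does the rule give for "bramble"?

mblebra

In each case the input is transformed by: move the first 3 characters to the end (rotate left by 3).
Applying that to "bramble" gives "mblebra".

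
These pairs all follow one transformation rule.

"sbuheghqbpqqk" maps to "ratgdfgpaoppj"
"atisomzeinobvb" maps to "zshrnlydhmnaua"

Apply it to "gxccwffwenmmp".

fwbbveevdmllo

Rule — shift every letter 1 place backward in the alphabet (wrapping around).
Doing the same to "gxccwffwenmmp": "fwbbveevdmllo".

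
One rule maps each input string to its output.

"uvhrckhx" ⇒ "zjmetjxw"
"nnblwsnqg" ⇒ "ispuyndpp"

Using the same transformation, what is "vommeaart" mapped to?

vtccgooqx

Each output is the input with this applied: shift every letter 2 places forward in the alphabet (wrapping around), then reverse the string.
Applying both steps to "vommeaart": "xqoogcctv", then "vtccgooqx".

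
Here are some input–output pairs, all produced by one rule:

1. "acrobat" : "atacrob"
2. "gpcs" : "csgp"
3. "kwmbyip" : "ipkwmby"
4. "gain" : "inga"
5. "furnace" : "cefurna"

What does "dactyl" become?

yldact

Rule — move the last 2 characters to the front (rotate right by 2).
Doing the same to "dactyl": "yldact".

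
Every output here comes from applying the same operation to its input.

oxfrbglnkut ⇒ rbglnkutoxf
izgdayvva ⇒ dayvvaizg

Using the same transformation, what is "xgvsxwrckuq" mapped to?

The pattern: move the first 3 characters to the end (rotate left by 3).
So "xgvsxwrckuq" becomes "sxwrckuqxgv".

sxwrckuqxgv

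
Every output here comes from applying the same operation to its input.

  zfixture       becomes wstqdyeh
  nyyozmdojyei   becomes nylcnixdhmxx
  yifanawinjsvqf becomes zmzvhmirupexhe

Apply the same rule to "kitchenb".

What's happening: shift every letter 1 place backward in the alphabet (wrapping around), then move the first 3 characters to the end (rotate left by 3).
Starting from "kitchenb": after the first operation, "jhsbgdma"; after the second, "bgdmajhs".

bgdmajhs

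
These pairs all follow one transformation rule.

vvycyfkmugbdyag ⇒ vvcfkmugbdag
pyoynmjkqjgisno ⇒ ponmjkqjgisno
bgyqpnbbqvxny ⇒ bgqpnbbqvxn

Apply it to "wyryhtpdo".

Rule — remove every "y".
For "wyryhtpdo" the result is "wrhtpdo".

wrhtpdo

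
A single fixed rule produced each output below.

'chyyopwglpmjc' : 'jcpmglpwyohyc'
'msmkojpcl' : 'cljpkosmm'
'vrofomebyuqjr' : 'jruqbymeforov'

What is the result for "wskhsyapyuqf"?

qfyuapsykhws

Looking at the pairs, the operation is to reverse the string, then swap each adjacent pair of characters (1↔2, 3↔4, ...).
Working it through for "wskhsyapyuqf": intermediate "fquypayshksw", final "qfyuapsykhws".
(Check on "vrofomebyuqjr": → "rjquybemoforv" → "jruqbymeforov" ✓)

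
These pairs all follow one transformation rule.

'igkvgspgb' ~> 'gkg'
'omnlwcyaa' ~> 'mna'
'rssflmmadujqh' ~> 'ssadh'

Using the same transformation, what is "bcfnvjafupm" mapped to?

The rule is to swap each adjacent pair of characters (1↔2, 3↔4, ...), then keep one character in every 3, starting at position 1 (positions 1st, 4th, 7th, ...).
Applying both steps to "bcfnvjafupm": "cbnfjvfapum", then "cffu".
(Check on "igkvgspgb": → "givksggpb" → "gkg" ✓)

cffu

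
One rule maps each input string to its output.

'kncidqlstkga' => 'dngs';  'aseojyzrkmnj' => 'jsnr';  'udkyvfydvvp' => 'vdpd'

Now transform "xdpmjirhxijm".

jdjh

Looking at the pairs, the operation is to keep one character in every 3, starting at position 2 (positions 2nd, 5th, 8th, ...), then swap each adjacent pair of characters (1↔2, 3↔4, ...).
Working it through for "xdpmjirhxijm": intermediate "djhj", final "jdjh".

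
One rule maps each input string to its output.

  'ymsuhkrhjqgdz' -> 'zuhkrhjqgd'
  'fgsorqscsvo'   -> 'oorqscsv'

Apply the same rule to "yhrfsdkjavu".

ufsdkjav

Looking at the pairs, the operation is to delete the first 3 characters, then move the last character to the front.
Working it through for "yhrfsdkjavu": intermediate "fsdkjavu", final "ufsdkjav".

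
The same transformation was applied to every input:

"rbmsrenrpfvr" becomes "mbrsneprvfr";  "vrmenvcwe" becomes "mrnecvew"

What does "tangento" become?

Each output is the input with this applied: delete the first character, then swap each adjacent pair of characters (1↔2, 3↔4, ...).
On "tangento": the first step gives "angento", and the second then gives "naegtno".

naegtno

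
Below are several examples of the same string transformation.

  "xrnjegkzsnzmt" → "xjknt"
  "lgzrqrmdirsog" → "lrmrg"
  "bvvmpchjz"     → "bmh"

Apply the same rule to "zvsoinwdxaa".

zowa

Rule — keep one character in every 3, starting at position 1 (positions 1st, 4th, 7th, ...).
Doing the same to "zvsoinwdxaa": "zowa".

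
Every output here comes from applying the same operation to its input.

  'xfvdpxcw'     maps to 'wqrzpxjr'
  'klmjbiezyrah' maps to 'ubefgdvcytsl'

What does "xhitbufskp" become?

The transformation: shift every letter 6 places backward in the alphabet (wrapping around), then move the last 2 characters to the front (rotate right by 2).
"xhitbufskp" → "rbcnvozmej" → "ejrbcnvozm".

ejrbcnvozm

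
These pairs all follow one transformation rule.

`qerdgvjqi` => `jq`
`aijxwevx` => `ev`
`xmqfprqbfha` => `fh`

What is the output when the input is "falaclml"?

The rule is to move the last 3 characters to the front (rotate right by 3), then keep only the first 2 characters.
On "falaclml": the first step gives "lmlfalac", and the second then gives "lm".

lm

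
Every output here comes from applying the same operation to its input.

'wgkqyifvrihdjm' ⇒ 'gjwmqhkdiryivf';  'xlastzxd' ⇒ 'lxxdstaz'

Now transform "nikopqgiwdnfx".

Each output is the input with this applied: swap each adjacent pair of characters (1↔2, 3↔4, ...), then take characters alternately from the front and the back (1st, last, 2nd, 2nd-last, ...).
Doing the same to "nikopqgiwdnfx": "ixnnofkwqdpgi".
(Check on "wgkqyifvrihdjm": → "gwqkiyvfirdhmj" → "gjwmqhkdiryivf" ✓)

ixnnofkwqdpgi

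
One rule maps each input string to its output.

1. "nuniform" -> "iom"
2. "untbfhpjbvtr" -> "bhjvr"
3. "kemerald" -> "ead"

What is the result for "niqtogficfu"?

What's happening: delete the first 3 characters, then keep every other character starting from the first (positions 1st, 3rd, 5th, ...).
Applying both steps to "niqtogficfu": "togficfu", then "tgif".
(Check on "nuniform": → "iform" → "iom" ✓)

tgif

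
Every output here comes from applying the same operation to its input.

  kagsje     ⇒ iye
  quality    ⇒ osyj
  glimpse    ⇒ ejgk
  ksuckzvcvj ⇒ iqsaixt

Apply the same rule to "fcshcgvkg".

Rule — shift every letter 2 places backward in the alphabet (wrapping around), then delete the last 3 characters.
Working it through for "fcshcgvkg": intermediate "daqfaetie", final "daqfae".

daqfae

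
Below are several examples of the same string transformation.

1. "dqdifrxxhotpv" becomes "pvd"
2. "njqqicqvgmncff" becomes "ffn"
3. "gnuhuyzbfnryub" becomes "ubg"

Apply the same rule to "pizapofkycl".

The pattern: move the first character to the end, then keep only the last 3 characters.
Starting from "pizapofkycl": after the first operation, "izapofkyclp"; after the second, "clp".
(Check on "gnuhuyzbfnryub": → "nuhuyzbfnryubg" → "ubg" ✓)

clp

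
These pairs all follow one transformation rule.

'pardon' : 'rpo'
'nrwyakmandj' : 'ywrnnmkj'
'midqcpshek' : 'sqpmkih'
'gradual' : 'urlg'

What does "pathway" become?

ywtp

The rule is to sort the characters into reverse alphabetical order, then delete the last 3 characters.
On "pathway": the first step gives "ywtphaa", and the second then gives "ywtp".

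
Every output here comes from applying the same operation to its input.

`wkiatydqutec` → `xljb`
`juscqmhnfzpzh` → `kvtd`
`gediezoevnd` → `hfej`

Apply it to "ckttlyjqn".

What's happening: shift every letter 1 place forward in the alphabet (wrapping around), then keep only the first 4 characters.
Starting from "ckttlyjqn": after the first operation, "dluumzkro"; after the second, "dluu".
(Check on "wkiatydqutec": → "xljbuzervufd" → "xljb" ✓)

dluu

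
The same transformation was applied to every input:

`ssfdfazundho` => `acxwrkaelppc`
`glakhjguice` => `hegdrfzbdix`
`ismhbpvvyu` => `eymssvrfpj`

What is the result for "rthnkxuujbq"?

The pattern: shift every letter 3 places backward in the alphabet (wrapping around), then move the first 3 characters to the end (rotate left by 3).
Working it through for "rthnkxuujbq": intermediate "oqekhurrgyn", final "khurrgynoqe".

khurrgynoqe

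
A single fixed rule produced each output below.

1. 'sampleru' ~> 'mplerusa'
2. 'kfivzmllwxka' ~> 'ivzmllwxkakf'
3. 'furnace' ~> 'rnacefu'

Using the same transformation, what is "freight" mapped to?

The rule is to move the first 2 characters to the end (rotate left by 2).
For "freight" the result is "eightfr".

eightfr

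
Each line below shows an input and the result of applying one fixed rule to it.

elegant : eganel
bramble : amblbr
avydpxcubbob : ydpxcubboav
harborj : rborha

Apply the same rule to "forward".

The rule is to delete the last character, then move the first 2 characters to the end (rotate left by 2).
For "forward", step one produces "forwar"; step two turns that into "rwarfo".

rwarfo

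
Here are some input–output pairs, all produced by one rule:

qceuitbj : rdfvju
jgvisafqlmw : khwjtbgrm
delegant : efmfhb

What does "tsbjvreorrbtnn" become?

utckwsfpsscu

Looking at the pairs, the operation is to delete the last 2 characters, then shift every letter 1 place forward in the alphabet (wrapping around).
Starting from "tsbjvreorrbtnn": after the first operation, "tsbjvreorrbt"; after the second, "utckwsfpsscu".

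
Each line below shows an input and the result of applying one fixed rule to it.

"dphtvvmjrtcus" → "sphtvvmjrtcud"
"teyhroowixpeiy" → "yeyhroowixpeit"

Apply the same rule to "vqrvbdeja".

The rule is to swap the first and last characters.
Applying that to "vqrvbdeja" gives "aqrvbdejv".

aqrvbdejv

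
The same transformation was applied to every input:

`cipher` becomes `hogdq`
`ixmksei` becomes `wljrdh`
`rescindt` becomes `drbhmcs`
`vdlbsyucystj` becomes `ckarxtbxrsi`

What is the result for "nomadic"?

nlzchb

The rule is to shift every letter 1 place backward in the alphabet (wrapping around), then delete the first character.
On "nomadic": the first step gives "mnlzchb", and the second then gives "nlzchb".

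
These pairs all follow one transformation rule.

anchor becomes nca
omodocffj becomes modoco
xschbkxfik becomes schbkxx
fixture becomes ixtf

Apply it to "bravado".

ravb

In each case the input is transformed by: delete the last 3 characters, then move the first character to the end.
Starting from "bravado": after the first operation, "brav"; after the second, "ravb".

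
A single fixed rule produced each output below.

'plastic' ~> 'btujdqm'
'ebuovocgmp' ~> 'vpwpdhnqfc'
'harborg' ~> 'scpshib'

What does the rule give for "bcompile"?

Rule — shift every letter 1 place forward in the alphabet (wrapping around), then move the first 2 characters to the end (rotate left by 2).
For "bcompile", step one produces "cdpnqjmf"; step two turns that into "pnqjmfcd".

pnqjmfcd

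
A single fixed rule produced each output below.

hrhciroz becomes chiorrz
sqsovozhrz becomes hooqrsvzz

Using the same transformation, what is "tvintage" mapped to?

What's happening: delete the first character, then sort the characters into alphabetical order.
Starting from "tvintage": after the first operation, "vintage"; after the second, "aegintv".

aegintv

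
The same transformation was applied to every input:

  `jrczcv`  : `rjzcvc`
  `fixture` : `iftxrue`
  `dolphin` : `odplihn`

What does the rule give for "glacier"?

lgcaeir

What's happening: swap each adjacent pair of characters (1↔2, 3↔4, ...).
Applying that to "glacier" gives "lgcaeir".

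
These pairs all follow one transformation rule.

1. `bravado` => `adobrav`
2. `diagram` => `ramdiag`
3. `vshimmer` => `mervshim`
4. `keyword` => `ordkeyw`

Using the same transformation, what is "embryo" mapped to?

Looking at the pairs, the operation is to move the last 3 characters to the front (rotate right by 3).
"embryo" → "ryoemb".

ryoemb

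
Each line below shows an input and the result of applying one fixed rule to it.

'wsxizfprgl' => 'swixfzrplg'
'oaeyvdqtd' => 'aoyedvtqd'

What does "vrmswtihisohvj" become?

rvsmtwhisihojv

Rule — swap each adjacent pair of characters (1↔2, 3↔4, ...).
Doing the same to "vrmswtihisohvj": "rvsmtwhisihojv".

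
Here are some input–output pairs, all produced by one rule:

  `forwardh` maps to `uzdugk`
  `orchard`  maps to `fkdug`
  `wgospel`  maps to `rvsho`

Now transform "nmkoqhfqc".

The transformation: delete the first 2 characters, then shift every letter 3 places forward in the alphabet (wrapping around).
For "nmkoqhfqc" the result is "nrtkitf".

nrtkitf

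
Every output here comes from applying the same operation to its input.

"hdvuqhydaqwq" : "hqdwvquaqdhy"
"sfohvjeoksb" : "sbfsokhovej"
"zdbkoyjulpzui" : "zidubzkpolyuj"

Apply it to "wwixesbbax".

wxwaibxbes

In each case the input is transformed by: take characters alternately from the front and the back (1st, last, 2nd, 2nd-last, ...).
On "wwixesbbax" that produces "wxwaibxbes".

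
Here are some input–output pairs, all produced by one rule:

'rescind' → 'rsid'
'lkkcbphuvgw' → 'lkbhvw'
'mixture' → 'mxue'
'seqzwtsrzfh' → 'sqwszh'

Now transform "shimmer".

simr

In each case the input is transformed by: keep every other character starting from the first (positions 1st, 3rd, 5th, ...).
"shimmer" → "simr".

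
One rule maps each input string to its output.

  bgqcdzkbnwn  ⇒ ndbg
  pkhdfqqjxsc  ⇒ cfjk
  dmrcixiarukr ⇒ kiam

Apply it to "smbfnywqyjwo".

What's happening: keep one character in every 3, starting at position 2 (positions 2nd, 5th, 8th, ...), then swap the first and last characters.
For "smbfnywqyjwo", step one produces "mnqw"; step two turns that into "wnqm".

wnqm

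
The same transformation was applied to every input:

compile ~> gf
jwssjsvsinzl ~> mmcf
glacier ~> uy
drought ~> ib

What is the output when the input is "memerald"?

The transformation: keep one character in every 3, starting at position 3 (positions 3rd, 6th, 9th, ...), then shift every letter 6 places backward in the alphabet (wrapping around).
Starting from "memerald": after the first operation, "ma"; after the second, "gu".

gu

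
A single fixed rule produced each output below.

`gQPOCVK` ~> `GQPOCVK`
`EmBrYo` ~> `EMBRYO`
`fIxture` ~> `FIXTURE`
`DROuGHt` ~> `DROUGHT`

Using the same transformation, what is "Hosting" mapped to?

HOSTING

The rule is to convert every letter to uppercase.
For "Hosting" the result is "HOSTING".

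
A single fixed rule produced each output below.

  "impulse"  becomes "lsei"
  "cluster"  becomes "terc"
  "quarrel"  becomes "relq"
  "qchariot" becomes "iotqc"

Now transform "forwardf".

The transformation: move the last 3 characters to the front (rotate right by 3), then delete the last 3 characters.
On "forwardf": the first step gives "rdfforwa", and the second then gives "rdffo".

rdffo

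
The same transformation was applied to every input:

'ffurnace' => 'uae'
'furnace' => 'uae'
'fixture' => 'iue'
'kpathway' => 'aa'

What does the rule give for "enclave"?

The rule is to keep only the vowels.
For "enclave" the result is "eae".

eae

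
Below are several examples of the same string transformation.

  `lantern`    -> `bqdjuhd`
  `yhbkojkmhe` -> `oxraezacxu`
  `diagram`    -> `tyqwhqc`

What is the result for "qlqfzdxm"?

The transformation: shift every letter 10 places backward in the alphabet (wrapping around).
Applying that to "qlqfzdxm" gives "gbgvptnc".

gbgvptnc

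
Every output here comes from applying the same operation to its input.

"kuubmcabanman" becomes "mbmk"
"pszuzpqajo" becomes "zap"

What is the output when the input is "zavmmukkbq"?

The rule is to move the first 2 characters to the end (rotate left by 2), then keep one character in every 3, starting at position 3 (positions 3rd, 6th, 9th, ...).
On "zavmmukkbq": the first step gives "vmmukkbqza", and the second then gives "mkz".
(Check on "pszuzpqajo": → "zuzpqajops" → "zap" ✓)

mkz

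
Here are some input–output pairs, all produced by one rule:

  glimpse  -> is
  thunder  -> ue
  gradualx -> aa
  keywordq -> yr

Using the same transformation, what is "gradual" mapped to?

Rule — keep one character in every 3, starting at position 3 (positions 3rd, 6th, 9th, ...).
Doing the same to "gradual": "aa".

aa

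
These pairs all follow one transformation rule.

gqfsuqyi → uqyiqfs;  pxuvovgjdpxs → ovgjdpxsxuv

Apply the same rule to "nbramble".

Looking at the pairs, the operation is to delete the first character, then move the first 3 characters to the end (rotate left by 3).
Working it through for "nbramble": intermediate "bramble", final "mblebra".

mblebra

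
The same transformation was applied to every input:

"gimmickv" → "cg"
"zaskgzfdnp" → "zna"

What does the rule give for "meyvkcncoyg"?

Looking at the pairs, the operation is to move the first 3 characters to the end (rotate left by 3), then keep one character in every 3, starting at position 3 (positions 3rd, 6th, 9th, ...).
For "meyvkcncoyg", step one produces "vkcncoygmey"; step two turns that into "com".

com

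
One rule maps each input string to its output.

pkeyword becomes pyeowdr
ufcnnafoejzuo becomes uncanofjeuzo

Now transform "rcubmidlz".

rbuimldz

The rule is to swap each adjacent pair of characters (1↔2, 3↔4, ...), then delete the first character.
Starting from "rcubmidlz": after the first operation, "crbuimldz"; after the second, "rbuimldz".
(Check on "ufcnnafoejzuo": → "funcanofjeuzo" → "uncanofjeuzo" ✓)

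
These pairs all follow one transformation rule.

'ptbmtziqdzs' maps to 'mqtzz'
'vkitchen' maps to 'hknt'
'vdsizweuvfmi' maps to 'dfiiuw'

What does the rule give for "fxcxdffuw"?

fuxx

The pattern: keep every other character starting from the second (positions 2nd, 4th, 6th, ...), then sort the characters into alphabetical order.
Applying both steps to "fxcxdffuw": "xxfu", then "fuxx".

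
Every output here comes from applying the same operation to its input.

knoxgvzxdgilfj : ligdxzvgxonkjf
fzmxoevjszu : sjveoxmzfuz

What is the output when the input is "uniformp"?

rofinupm

Each output is the input with this applied: move the last 2 characters to the front (rotate right by 2), then reverse the string.
Starting from "uniformp": after the first operation, "mpunifor"; after the second, "rofinupm".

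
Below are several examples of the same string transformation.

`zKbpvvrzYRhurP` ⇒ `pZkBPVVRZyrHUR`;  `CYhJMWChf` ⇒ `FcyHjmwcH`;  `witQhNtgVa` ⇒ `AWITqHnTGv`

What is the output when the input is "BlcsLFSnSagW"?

wbLCSlfsNsAG

The rule is to flip the case of every letter, then move the last character to the front.
On "BlcsLFSnSagW": the first step gives "bLCSlfsNsAGw", and the second then gives "wbLCSlfsNsAG".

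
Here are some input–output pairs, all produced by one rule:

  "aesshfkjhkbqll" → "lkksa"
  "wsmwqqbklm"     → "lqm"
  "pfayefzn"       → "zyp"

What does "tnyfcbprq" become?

rcn

The rule is to reverse the string, then keep one character in every 3, starting at position 2 (positions 2nd, 5th, 8th, ...).
Doing the same to "tnyfcbprq": "rcn".
(Check on "aesshfkjhkbqll": → "llqbkhjkfhssea" → "lkksa" ✓)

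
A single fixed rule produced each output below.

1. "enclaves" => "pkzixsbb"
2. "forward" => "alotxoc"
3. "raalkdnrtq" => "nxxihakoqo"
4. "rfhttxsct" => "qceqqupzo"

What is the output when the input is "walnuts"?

The transformation: swap the first and last characters, then shift every letter 3 places backward in the alphabet (wrapping around).
For "walnuts", step one produces "salnutw"; step two turns that into "pxikrqt".

pxikrqt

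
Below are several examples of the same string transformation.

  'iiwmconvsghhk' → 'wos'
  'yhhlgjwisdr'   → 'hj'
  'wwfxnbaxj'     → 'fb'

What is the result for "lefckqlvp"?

fq

The transformation: keep one character in every 3, starting at position 3 (positions 3rd, 6th, 9th, ...), then delete the last character.
Applying both steps to "lefckqlvp": "fqp", then "fq".
(Check on "iiwmconvsghhk": → "wosh" → "wos" ✓)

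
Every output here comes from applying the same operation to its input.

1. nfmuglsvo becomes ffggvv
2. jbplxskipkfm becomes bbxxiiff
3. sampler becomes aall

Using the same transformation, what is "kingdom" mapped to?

The transformation: keep one character in every 3, starting at position 2 (positions 2nd, 5th, 8th, ...), then double every character.
"kingdom" → "id" → "iidd".

iidd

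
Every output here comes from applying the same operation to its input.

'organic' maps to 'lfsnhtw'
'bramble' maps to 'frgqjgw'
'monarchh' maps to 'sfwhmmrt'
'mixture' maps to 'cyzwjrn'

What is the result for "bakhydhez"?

pmdimjegf

In each case the input is transformed by: shift every letter 5 places forward in the alphabet (wrapping around), then move the first 2 characters to the end (rotate left by 2).
"bakhydhez" → "gfpmdimje" → "pmdimjegf".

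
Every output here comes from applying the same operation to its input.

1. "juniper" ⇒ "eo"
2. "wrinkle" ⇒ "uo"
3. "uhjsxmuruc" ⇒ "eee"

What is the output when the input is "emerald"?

The pattern: shift every letter 10 places forward in the alphabet (wrapping around), then keep only the vowels.
For "emerald", step one produces "owobkvn"; step two turns that into "oo".
(Check on "juniper": → "texszob" → "eo" ✓)

oo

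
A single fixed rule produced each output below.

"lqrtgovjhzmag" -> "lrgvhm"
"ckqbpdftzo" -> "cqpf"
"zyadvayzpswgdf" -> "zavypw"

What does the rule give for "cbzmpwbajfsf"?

czpbj

The transformation: keep every other character starting from the first (positions 1st, 3rd, 5th, ...), then delete the last character.
Starting from "cbzmpwbajfsf": after the first operation, "czpbjs"; after the second, "czpbj".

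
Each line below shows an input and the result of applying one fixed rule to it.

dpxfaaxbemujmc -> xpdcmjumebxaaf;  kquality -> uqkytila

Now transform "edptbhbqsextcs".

pdesctxesqbhbt

Looking at the pairs, the operation is to reverse the string, then move the last 3 characters to the front (rotate right by 3).
For "edptbhbqsextcs" the result is "pdesctxesqbhbt".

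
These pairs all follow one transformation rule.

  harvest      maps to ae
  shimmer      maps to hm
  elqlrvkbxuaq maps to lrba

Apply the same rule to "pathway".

What's happening: keep one character in every 3, starting at position 2 (positions 2nd, 5th, 8th, ...).
For "pathway" the result is "aw".

aw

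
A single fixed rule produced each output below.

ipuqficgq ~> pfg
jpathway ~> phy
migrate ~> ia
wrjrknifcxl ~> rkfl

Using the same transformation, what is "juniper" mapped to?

Each output is the input with this applied: keep one character in every 3, starting at position 2 (positions 2nd, 5th, 8th, ...).
On "juniper" that produces "up".

up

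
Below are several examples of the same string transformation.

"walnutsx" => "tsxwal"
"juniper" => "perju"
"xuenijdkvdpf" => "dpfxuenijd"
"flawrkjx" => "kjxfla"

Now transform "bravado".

adobr

What's happening: move the last 3 characters to the front (rotate right by 3), then delete the last 2 characters.
"bravado" → "adobrav" → "adobr".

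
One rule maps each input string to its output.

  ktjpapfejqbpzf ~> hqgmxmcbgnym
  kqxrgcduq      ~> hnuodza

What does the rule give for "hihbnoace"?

efeyklx

The rule is to shift every letter 3 places backward in the alphabet (wrapping around), then delete the last 2 characters.
Starting from "hihbnoace": after the first operation, "efeyklxzb"; after the second, "efeyklx".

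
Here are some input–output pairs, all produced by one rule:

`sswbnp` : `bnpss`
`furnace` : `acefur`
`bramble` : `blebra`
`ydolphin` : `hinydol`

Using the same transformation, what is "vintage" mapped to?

agevin

Looking at the pairs, the operation is to move the last 3 characters to the front (rotate right by 3), then delete the last character.
For "vintage", step one produces "agevint"; step two turns that into "agevin".
(Check on "furnace": → "acefurn" → "acefur" ✓)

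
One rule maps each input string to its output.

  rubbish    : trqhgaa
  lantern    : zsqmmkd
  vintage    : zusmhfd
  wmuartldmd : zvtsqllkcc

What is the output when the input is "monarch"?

zqnmlgb

In each case the input is transformed by: shift every letter 1 place backward in the alphabet (wrapping around), then sort the characters into reverse alphabetical order.
Applying both steps to "monarch": "lnmzqbg", then "zqnmlgb".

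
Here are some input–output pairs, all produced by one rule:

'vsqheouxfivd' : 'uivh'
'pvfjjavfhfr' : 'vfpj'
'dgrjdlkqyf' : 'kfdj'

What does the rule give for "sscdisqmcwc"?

The pattern: keep one character in every 3, starting at position 1 (positions 1st, 4th, 7th, ...), then move the first 2 characters to the end (rotate left by 2).
"sscdisqmcwc" → "sdqw" → "qwsd".

qwsd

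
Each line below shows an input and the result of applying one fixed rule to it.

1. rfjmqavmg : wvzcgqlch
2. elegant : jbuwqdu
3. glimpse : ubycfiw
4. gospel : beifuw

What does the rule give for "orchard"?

The rule is to swap the first and last characters, then shift every letter 10 places backward in the alphabet (wrapping around).
On "orchard": the first step gives "drcharo", and the second then gives "thsxqhe".
(Check on "gospel": → "lospeg" → "beifuw" ✓)

thsxqhe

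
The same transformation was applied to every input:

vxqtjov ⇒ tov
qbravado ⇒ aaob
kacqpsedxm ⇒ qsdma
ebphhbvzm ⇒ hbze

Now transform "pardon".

dna

Rule — move the first 2 characters to the end (rotate left by 2), then keep every other character starting from the second (positions 2nd, 4th, 6th, ...).
For "pardon", step one produces "rdonpa"; step two turns that into "dna".
(Check on "qbravado": → "ravadoqb" → "aaob" ✓)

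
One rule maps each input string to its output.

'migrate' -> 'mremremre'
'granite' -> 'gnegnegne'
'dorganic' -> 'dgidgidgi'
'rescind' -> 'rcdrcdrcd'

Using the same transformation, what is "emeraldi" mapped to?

erderderd

The transformation: keep one character in every 3, starting at position 1 (positions 1st, 4th, 7th, ...), then write the whole string 3 times in a row.
Applying both steps to "emeraldi": "erd", then "erderderd".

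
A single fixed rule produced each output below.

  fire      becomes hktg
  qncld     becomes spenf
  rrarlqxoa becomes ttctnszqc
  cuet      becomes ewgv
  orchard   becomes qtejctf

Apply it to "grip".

itkr

Rule — shift every letter 2 places forward in the alphabet (wrapping around).
"grip" → "itkr".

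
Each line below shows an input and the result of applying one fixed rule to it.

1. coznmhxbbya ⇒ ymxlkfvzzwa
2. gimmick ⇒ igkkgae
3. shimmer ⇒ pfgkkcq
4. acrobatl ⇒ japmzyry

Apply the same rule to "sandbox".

Each output is the input with this applied: swap the first and last characters, then shift every letter 2 places backward in the alphabet (wrapping around).
Applying both steps to "sandbox": "xandbos", then "vylbzmq".

vylbzmq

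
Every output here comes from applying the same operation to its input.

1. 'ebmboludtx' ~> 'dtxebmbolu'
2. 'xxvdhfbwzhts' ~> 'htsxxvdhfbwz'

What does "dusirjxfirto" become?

The transformation: move the last 3 characters to the front (rotate right by 3).
"dusirjxfirto" → "rtodusirjxfi".

rtodusirjxfi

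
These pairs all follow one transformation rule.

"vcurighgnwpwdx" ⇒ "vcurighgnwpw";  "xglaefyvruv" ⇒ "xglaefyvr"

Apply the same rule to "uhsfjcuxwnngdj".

uhsfjcuxwnng

The pattern: delete the last 2 characters.
For "uhsfjcuxwnngdj" the result is "uhsfjcuxwnng".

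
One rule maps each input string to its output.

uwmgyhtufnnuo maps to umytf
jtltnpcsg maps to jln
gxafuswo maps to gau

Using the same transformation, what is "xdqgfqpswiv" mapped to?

Looking at the pairs, the operation is to delete the last 3 characters, then keep every other character starting from the first (positions 1st, 3rd, 5th, ...).
On "xdqgfqpswiv" that produces "xqfp".

xqfp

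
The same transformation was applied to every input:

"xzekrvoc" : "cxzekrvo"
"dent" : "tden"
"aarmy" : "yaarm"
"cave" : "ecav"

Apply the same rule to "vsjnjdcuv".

vvsjnjdcu

Rule — move the last character to the front.
For "vsjnjdcuv" the result is "vvsjnjdcu".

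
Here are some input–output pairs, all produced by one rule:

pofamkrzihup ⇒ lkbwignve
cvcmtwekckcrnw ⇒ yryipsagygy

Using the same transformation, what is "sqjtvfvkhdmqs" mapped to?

omfprbrgdz

The pattern: delete the last 3 characters, then shift every letter 4 places backward in the alphabet (wrapping around).
On "sqjtvfvkhdmqs": the first step gives "sqjtvfvkhd", and the second then gives "omfprbrgdz".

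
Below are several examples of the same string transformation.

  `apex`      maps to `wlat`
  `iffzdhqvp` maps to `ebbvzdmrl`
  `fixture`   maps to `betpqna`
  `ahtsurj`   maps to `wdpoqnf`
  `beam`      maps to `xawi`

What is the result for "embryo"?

Rule — shift every letter 4 places backward in the alphabet (wrapping around).
So "embryo" becomes "aixnuk".

aixnuk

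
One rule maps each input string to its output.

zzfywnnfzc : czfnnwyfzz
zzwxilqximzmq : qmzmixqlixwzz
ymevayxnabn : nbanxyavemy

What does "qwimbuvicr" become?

rcivubmiwq

The pattern: reverse the string.
On "qwimbuvicr" that produces "rcivubmiwq".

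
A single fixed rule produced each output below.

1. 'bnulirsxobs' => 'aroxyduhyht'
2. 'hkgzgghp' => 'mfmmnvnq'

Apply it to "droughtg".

uamnzmjx

Rule — shift every letter 6 places forward in the alphabet (wrapping around), then move the first 2 characters to the end (rotate left by 2).
So "droughtg" becomes "uamnzmjx".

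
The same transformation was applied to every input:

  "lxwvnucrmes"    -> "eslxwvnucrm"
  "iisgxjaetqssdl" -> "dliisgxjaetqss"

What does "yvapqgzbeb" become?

The pattern: move the last 2 characters to the front (rotate right by 2).
For "yvapqgzbeb" the result is "ebyvapqgzb".

ebyvapqgzb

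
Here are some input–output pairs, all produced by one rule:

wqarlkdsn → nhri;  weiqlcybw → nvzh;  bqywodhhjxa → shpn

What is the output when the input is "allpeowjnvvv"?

The rule is to shift every letter 9 places backward in the alphabet (wrapping around), then keep only the first 4 characters.
"allpeowjnvvv" → "rccgvfnaemmm" → "rccg".

rccg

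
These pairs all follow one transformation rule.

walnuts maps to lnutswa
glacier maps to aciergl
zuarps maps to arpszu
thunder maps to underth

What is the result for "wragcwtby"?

agcwtbywr

What's happening: move the first 2 characters to the end (rotate left by 2).
Applying that to "wragcwtby" gives "agcwtbywr".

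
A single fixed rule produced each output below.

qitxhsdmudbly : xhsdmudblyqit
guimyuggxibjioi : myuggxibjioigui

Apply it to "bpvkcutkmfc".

kcutkmfcbpv

The pattern: move the first 3 characters to the end (rotate left by 3).
Doing the same to "bpvkcutkmfc": "kcutkmfcbpv".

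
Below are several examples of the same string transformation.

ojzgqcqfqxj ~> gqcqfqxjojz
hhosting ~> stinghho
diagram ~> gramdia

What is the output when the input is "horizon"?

Looking at the pairs, the operation is to move the first 3 characters to the end (rotate left by 3).
Applying that to "horizon" gives "izonhor".

izonhor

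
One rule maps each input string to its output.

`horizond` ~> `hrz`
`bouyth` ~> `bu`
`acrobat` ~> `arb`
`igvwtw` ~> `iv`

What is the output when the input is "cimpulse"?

Each output is the input with this applied: keep every other character starting from the first (positions 1st, 3rd, 5th, ...), then delete the last character.
On "cimpulse": the first step gives "cmus", and the second then gives "cmu".

cmu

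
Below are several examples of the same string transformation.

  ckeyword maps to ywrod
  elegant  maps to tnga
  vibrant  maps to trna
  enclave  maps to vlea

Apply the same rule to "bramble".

mleb

Each output is the input with this applied: delete the first 3 characters, then sort the characters into reverse alphabetical order.
Applying both steps to "bramble": "mble", then "mleb".
(Check on "vibrant": → "rant" → "trna" ✓)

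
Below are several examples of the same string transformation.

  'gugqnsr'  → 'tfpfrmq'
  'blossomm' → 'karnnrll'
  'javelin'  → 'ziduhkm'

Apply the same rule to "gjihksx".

ifghrjw

What's happening: shift every letter 1 place backward in the alphabet (wrapping around), then swap each adjacent pair of characters (1↔2, 3↔4, ...).
"gjihksx" → "ifghrjw".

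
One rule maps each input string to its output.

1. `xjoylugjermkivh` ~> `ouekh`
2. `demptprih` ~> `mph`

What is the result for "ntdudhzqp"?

The transformation: keep one character in every 3, starting at position 3 (positions 3rd, 6th, 9th, ...).
"ntdudhzqp" → "dhp".

dhp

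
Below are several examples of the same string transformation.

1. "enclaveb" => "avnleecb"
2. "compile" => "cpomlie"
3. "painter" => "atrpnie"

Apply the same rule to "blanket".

Each output is the input with this applied: sort the characters into reverse alphabetical order, then move the last character to the front.
Starting from "blanket": after the first operation, "tnlkeba"; after the second, "atnlkeb".
(Check on "enclaveb": → "vnleecba" → "avnleecb" ✓)

atnlkeb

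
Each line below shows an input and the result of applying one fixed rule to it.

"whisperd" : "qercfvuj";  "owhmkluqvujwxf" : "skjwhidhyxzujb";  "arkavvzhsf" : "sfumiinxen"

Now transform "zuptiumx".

In each case the input is transformed by: shift every letter 13 places forward in the alphabet (wrapping around) — i.e. ROT13, then reverse the string.
For "zuptiumx", step one produces "mhcgvhzk"; step two turns that into "kzhvgchm".

kzhvgchm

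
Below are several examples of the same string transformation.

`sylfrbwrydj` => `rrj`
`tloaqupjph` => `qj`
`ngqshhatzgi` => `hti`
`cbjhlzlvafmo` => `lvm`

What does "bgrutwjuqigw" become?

In each case the input is transformed by: delete the first 2 characters, then keep one character in every 3, starting at position 3 (positions 3rd, 6th, 9th, ...).
For "bgrutwjuqigw", step one produces "rutwjuqigw"; step two turns that into "tug".
(Check on "tloaqupjph": → "oaqupjph" → "qj" ✓)

tug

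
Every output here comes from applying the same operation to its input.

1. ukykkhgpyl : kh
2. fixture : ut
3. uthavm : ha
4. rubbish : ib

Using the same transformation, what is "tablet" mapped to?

bl

Rule — take characters alternately from the front and the back (1st, last, 2nd, 2nd-last, ...), then keep only the last 2 characters.
"tablet" → "ttaebl" → "bl".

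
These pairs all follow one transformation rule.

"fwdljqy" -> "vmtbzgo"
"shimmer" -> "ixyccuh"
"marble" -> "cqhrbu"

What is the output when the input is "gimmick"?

What's happening: shift every letter 10 places backward in the alphabet (wrapping around).
Applying that to "gimmick" gives "wyccysa".

wyccysa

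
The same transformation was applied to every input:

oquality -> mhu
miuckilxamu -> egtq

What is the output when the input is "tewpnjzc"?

Rule — keep one character in every 3, starting at position 2 (positions 2nd, 5th, 8th, ...), then shift every letter 4 places backward in the alphabet (wrapping around).
For "tewpnjzc", step one produces "enc"; step two turns that into "ajy".

ajy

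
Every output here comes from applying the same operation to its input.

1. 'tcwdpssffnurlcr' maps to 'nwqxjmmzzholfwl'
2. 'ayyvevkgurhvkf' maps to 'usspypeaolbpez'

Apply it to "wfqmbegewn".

What's happening: shift every letter 6 places backward in the alphabet (wrapping around).
Doing the same to "wfqmbegewn": "qzkgvyayqh".

qzkgvyayqh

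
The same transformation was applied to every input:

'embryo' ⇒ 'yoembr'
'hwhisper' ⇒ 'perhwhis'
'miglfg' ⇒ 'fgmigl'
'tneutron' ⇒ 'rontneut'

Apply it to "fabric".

Looking at the pairs, the operation is to swap the front and back halves of the string, then move the first character to the end.
Applying both steps to "fabric": "ricfab", then "icfabr".

icfabr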